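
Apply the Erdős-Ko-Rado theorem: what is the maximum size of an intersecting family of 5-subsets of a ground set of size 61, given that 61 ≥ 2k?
max |F| = C(60, 4) = 487635

Erdős-Ko-Rado (1961): when n ≥ 2k, max |F| = C(n−1, k−1). The bound is attained by the star {A : i ∈ A} for any fixed i ∈ [n]. Here C(61−1, 5−1) = C(60, 4) = 487635.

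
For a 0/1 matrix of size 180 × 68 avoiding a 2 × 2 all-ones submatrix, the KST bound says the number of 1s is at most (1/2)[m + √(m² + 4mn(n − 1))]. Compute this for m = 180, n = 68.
z(180, 68; 2, 2) ≤ (1/2)[180 + √(180² + 4·180·68·67)] = (1/2)[180 + √3312720] = 1000.044

Kővári–Sós–Turán: let r_1, ..., r_180 be the row sums and z = Σ r_i the total number of 1s. Each pair of columns can share at most one row with both entries 1 (else a 2×2 all-ones block appears), so Σ_i C(r_i, 2) ≤ C(68, 2) = 2278. By convexity Σ_i C(r_i, 2) ≥ 180·C(z/180, 2) = z(z − 180)/(2·180), giving z² − 180z − 180·68·67 ≤ 0 and hence z ≤ (1/2)[180 + √(32400 + 4·820080)] = (1/2)[180 + √3312720] ≈ (1/2)(180 + 1820.0879) = 1000.044.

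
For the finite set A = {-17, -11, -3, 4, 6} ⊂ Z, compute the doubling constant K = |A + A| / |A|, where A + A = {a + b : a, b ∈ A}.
K = |A + A| / |A| = 15/5 = 3

Enumerate A + A = {a + b : a, b ∈ A}. With |A| = 5, there are |A|^2 = 25 ordered sum pairs; collecting distinct values, A + A = {-34, -28, -22, -20, -14, -13, -11, -7, -6, -5, 1, 3, 8, 10, 12}, so |A + A| = 15. Thus K = 15/5 = 3. For comparison, the minimum possible |A + A| over all 5-element sets is 2·5 − 1 = 9 (so min K = 9/5), attained only by arithmetic progressions.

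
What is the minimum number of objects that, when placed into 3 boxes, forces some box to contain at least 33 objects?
n = (33 − 1)·3 + 1 = 97

By the generalised pigeonhole principle, to guarantee some box contains ≥ r objects we need more than (r − 1) · k objects total. Threshold: n = (r − 1) · k + 1. With r = 33 and k = 3: n = 32 · 3 + 1 = 96 + 1 = 97. For n = 96 = 32 · 3, we can put exactly 32 objects in every box, avoiding 33 in any single one — so 97 is tight.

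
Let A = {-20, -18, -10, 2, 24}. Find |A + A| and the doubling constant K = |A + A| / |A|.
K = |A + A| / |A| = 14/5

Enumerate A + A = {a + b : a, b ∈ A}. With |A| = 5, there are |A|^2 = 25 ordered sum pairs; collecting distinct values, A + A = {-40, -38, -36, -30, -28, -20, -18, -16, -8, 4, 6, 14, 26, 48}, so |A + A| = 14. Thus K = 14/5. For comparison, the minimum possible |A + A| over all 5-element sets is 2·5 − 1 = 9 (so min K = 9/5), attained only by arithmetic progressions.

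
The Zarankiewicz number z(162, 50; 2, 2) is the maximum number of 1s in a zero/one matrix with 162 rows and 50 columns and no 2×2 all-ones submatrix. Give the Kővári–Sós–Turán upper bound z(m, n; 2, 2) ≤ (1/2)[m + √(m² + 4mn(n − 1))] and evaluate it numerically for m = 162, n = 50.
z(162, 50; 2, 2) ≤ (1/2)[162 + √(162² + 4·162·50·49)] = (1/2)[162 + √1613844] = 716.1858

Kővári–Sós–Turán: let r_1, ..., r_162 be the row sums and z = Σ r_i the total number of 1s. Each pair of columns can share at most one row with both entries 1 (else a 2×2 all-ones block appears), so Σ_i C(r_i, 2) ≤ C(50, 2) = 1225. By convexity Σ_i C(r_i, 2) ≥ 162·C(z/162, 2) = z(z − 162)/(2·162), giving z² − 162z − 162·50·49 ≤ 0 and hence z ≤ (1/2)[162 + √(26244 + 4·396900)] = (1/2)[162 + √1613844] ≈ (1/2)(162 + 1270.3716) = 716.1858.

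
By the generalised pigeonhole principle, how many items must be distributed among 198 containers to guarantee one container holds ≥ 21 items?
n = (21 − 1)·198 + 1 = 3961

By the generalised pigeonhole principle, to guarantee some box contains ≥ r objects we need more than (r − 1) · k objects total. Threshold: n = (r − 1) · k + 1. With r = 21 and k = 198: n = 20 · 198 + 1 = 3960 + 1 = 3961. For n = 3960 = 20 · 198, we can put exactly 20 objects in every box, avoiding 21 in any single one — so 3961 is tight.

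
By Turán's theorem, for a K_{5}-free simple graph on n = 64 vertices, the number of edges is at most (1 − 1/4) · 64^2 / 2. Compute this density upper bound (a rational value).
Turán density bound = (3/4) · 64^2/2 = 1536

Turán's theorem: ex(n, K_{r+1}) is achieved by the complete r-partite Turán graph T(n, r) with parts as balanced as possible, and is at most (1 − 1/r) · n^2/2. For r = 4, n = 64: the density bound is (3/4) · 4096/2 = 1536. Since 4 ∣ 64, the Turán graph T(64, 4) has parts of equal size 16, and its edge count e(T(64, 4)) = 1536 attains the density bound exactly.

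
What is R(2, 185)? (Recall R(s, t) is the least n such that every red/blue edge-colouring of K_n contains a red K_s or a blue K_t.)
R(2, 185) = 185

R(2, k) = k for all k ≥ 2: in a 2-colouring of K_k, either some edge is red (a red K_2) or all edges are blue (a blue K_k). And K_{184} coloured all-blue has no blue K_185, so R(2, 185) > 184. Hence R(2, 185) = 185.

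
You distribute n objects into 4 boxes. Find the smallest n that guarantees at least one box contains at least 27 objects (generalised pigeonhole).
n = (27 − 1)·4 + 1 = 105

By the generalised pigeonhole principle, to guarantee some box contains ≥ r objects we need more than (r − 1) · k objects total. Threshold: n = (r − 1) · k + 1. With r = 27 and k = 4: n = 26 · 4 + 1 = 104 + 1 = 105. For n = 104 = 26 · 4, we can put exactly 26 objects in every box, avoiding 27 in any single one — so 105 is tight.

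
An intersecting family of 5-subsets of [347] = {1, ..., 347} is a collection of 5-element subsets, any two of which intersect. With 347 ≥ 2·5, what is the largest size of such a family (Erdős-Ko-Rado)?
max |F| = C(346, 4) = 586862710

Erdős-Ko-Rado (1961): when n ≥ 2k, max |F| = C(n−1, k−1). The bound is attained by the star {A : i ∈ A} for any fixed i ∈ [n]. Here C(347−1, 5−1) = C(346, 4) = 586862710.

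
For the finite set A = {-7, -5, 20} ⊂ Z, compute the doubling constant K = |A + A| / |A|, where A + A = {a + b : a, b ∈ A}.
K = |A + A| / |A| = 6/3 = 2

Enumerate A + A = {a + b : a, b ∈ A}. With |A| = 3, there are |A|^2 = 9 ordered sum pairs; collecting distinct values, A + A = {-14, -12, -10, 13, 15, 40}, so |A + A| = 6. Thus K = 6/3 = 2. For comparison, the minimum possible |A + A| over all 3-element sets is 2·3 − 1 = 5 (so min K = 5/3), attained only by arithmetic progressions.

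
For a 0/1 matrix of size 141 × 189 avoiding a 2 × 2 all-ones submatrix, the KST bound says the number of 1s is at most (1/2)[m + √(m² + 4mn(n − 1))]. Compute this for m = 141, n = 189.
z(141, 189; 2, 2) ≤ (1/2)[141 + √(141² + 4·141·189·188)] = (1/2)[141 + √20059929] = 2309.9156

Kővári–Sós–Turán: let r_1, ..., r_141 be the row sums and z = Σ r_i the total number of 1s. Each pair of columns can share at most one row with both entries 1 (else a 2×2 all-ones block appears), so Σ_i C(r_i, 2) ≤ C(189, 2) = 17766. By convexity Σ_i C(r_i, 2) ≥ 141·C(z/141, 2) = z(z − 141)/(2·141), giving z² − 141z − 141·189·188 ≤ 0 and hence z ≤ (1/2)[141 + √(19881 + 4·5010012)] = (1/2)[141 + √20059929] ≈ (1/2)(141 + 4478.8312) = 2309.9156.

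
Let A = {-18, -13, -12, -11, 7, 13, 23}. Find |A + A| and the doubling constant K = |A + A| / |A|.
K = |A + A| / |A| = 26/7

Enumerate A + A = {a + b : a, b ∈ A}. With |A| = 7, there are |A|^2 = 49 ordered sum pairs; collecting distinct values, A + A = {-36, -31, -30, -29, -26, -25, -24, -23, -22, -11, -6, -5, -4, 0, 1, 2, 5, 10, 11, 12, 14, 20, 26, 30, 36, 46}, so |A + A| = 26. Thus K = 26/7. For comparison, the minimum possible |A + A| over all 7-element sets is 2·7 − 1 = 13 (so min K = 13/7), attained only by arithmetic progressions.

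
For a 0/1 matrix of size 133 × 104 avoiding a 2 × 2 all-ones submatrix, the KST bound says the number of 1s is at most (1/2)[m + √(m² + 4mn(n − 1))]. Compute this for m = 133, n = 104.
z(133, 104; 2, 2) ≤ (1/2)[133 + √(133² + 4·133·104·103)] = (1/2)[133 + √5716473] = 1261.9573

Kővári–Sós–Turán: let r_1, ..., r_133 be the row sums and z = Σ r_i the total number of 1s. Each pair of columns can share at most one row with both entries 1 (else a 2×2 all-ones block appears), so Σ_i C(r_i, 2) ≤ C(104, 2) = 5356. By convexity Σ_i C(r_i, 2) ≥ 133·C(z/133, 2) = z(z − 133)/(2·133), giving z² − 133z − 133·104·103 ≤ 0 and hence z ≤ (1/2)[133 + √(17689 + 4·1424696)] = (1/2)[133 + √5716473] ≈ (1/2)(133 + 2390.9147) = 1261.9573.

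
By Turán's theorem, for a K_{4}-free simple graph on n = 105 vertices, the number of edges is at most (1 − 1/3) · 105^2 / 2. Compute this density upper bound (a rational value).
Turán density bound = (2/3) · 105^2/2 = 3675

Turán's theorem: ex(n, K_{r+1}) is achieved by the complete r-partite Turán graph T(n, r) with parts as balanced as possible, and is at most (1 − 1/r) · n^2/2. For r = 3, n = 105: the density bound is (2/3) · 11025/2 = 3675. Since 3 ∣ 105, the Turán graph T(105, 3) has parts of equal size 35, and its edge count e(T(105, 3)) = 3675 attains the density bound exactly.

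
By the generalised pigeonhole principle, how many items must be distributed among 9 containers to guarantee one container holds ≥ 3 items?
n = (3 − 1)·9 + 1 = 19

By the generalised pigeonhole principle, to guarantee some box contains ≥ r objects we need more than (r − 1) · k objects total. Threshold: n = (r − 1) · k + 1. With r = 3 and k = 9: n = 2 · 9 + 1 = 18 + 1 = 19. For n = 18 = 2 · 9, we can put exactly 2 objects in every box, avoiding 3 in any single one — so 19 is tight.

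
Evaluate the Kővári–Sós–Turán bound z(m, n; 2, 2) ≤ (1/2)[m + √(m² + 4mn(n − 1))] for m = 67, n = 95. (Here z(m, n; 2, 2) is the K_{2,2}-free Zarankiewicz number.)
z(67, 95; 2, 2) ≤ (1/2)[67 + √(67² + 4·67·95·94)] = (1/2)[67 + √2397729] = 807.7301

Kővári–Sós–Turán: let r_1, ..., r_67 be the row sums and z = Σ r_i the total number of 1s. Each pair of columns can share at most one row with both entries 1 (else a 2×2 all-ones block appears), so Σ_i C(r_i, 2) ≤ C(95, 2) = 4465. By convexity Σ_i C(r_i, 2) ≥ 67·C(z/67, 2) = z(z − 67)/(2·67), giving z² − 67z − 67·95·94 ≤ 0 and hence z ≤ (1/2)[67 + √(4489 + 4·598310)] = (1/2)[67 + √2397729] ≈ (1/2)(67 + 1548.4602) = 807.7301.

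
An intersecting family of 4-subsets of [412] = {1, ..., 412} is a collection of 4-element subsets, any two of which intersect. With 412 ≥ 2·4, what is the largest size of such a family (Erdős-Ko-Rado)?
max |F| = C(411, 3) = 11486765

The Erdős-Ko-Rado theorem states: for n ≥ 2k, an intersecting family of k-subsets of an n-element set has size at most C(n − 1, k − 1), with equality for 'star' families {A ⊆ [n] : |A| = k, i ∈ A} (fix an element i). For n = 412, k = 4: C(411, 3) = 11486765.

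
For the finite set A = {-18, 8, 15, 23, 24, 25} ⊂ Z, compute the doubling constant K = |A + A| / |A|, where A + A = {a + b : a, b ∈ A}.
K = |A + A| / |A| = 20/6 = 10/3

Enumerate A + A = {a + b : a, b ∈ A}. With |A| = 6, there are |A|^2 = 36 ordered sum pairs; collecting distinct values, A + A = {-36, -10, -3, 5, 6, 7, 16, 23, 30, 31, 32, 33, 38, 39, 40, 46, 47, 48, 49, 50}, so |A + A| = 20. Thus K = 20/6 = 10/3. For comparison, the minimum possible |A + A| over all 6-element sets is 2·6 − 1 = 11 (so min K = 11/6), attained only by arithmetic progressions.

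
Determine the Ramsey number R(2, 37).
R(2, 37) = 37

R(2, k) = k for all k ≥ 2: in a 2-colouring of K_k, either some edge is red (a red K_2) or all edges are blue (a blue K_k). And K_{36} coloured all-blue has no blue K_37, so R(2, 37) > 36. Hence R(2, 37) = 37.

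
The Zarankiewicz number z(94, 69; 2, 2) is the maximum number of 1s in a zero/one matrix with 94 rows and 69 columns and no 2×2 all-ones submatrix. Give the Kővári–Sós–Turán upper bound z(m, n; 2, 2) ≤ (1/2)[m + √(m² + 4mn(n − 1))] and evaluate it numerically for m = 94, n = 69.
z(94, 69; 2, 2) ≤ (1/2)[94 + √(94² + 4·94·69·68)] = (1/2)[94 + √1773028] = 712.7755

Kővári–Sós–Turán: let r_1, ..., r_94 be the row sums and z = Σ r_i the total number of 1s. Each pair of columns can share at most one row with both entries 1 (else a 2×2 all-ones block appears), so Σ_i C(r_i, 2) ≤ C(69, 2) = 2346. By convexity Σ_i C(r_i, 2) ≥ 94·C(z/94, 2) = z(z − 94)/(2·94), giving z² − 94z − 94·69·68 ≤ 0 and hence z ≤ (1/2)[94 + √(8836 + 4·441048)] = (1/2)[94 + √1773028] ≈ (1/2)(94 + 1331.551) = 712.7755.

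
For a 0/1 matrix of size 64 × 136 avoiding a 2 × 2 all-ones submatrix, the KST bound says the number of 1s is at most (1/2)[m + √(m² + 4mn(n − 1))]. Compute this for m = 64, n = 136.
z(64, 136; 2, 2) ≤ (1/2)[64 + √(64² + 4·64·136·135)] = (1/2)[64 + √4704256] = 1116.4648

Kővári–Sós–Turán: let r_1, ..., r_64 be the row sums and z = Σ r_i the total number of 1s. Each pair of columns can share at most one row with both entries 1 (else a 2×2 all-ones block appears), so Σ_i C(r_i, 2) ≤ C(136, 2) = 9180. By convexity Σ_i C(r_i, 2) ≥ 64·C(z/64, 2) = z(z − 64)/(2·64), giving z² − 64z − 64·136·135 ≤ 0 and hence z ≤ (1/2)[64 + √(4096 + 4·1175040)] = (1/2)[64 + √4704256] ≈ (1/2)(64 + 2168.9297) = 1116.4648.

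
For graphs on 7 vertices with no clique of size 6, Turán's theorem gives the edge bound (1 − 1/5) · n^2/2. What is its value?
Turán density bound = (4/5) · 7^2/2 = 98/5 ≈ 19.6

Turán's theorem: ex(n, K_{r+1}) is achieved by the complete r-partite Turán graph T(n, r) with parts as balanced as possible, and is at most (1 − 1/r) · n^2/2. For r = 5, n = 7: the density bound is (4/5) · 49/2 = 98/5 ≈ 19.6. The integer-valued extremum is e(T(7, 5)) = 19, which is strictly less than the density bound 98/5 since 5 ∤ 7 (the parts of T(7, 5) cannot all be equal).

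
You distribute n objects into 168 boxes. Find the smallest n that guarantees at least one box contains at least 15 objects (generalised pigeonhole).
n = (15 − 1)·168 + 1 = 2353

By the generalised pigeonhole principle, to guarantee some box contains ≥ r objects we need more than (r − 1) · k objects total. Threshold: n = (r − 1) · k + 1. With r = 15 and k = 168: n = 14 · 168 + 1 = 2352 + 1 = 2353. For n = 2352 = 14 · 168, we can put exactly 14 objects in every box, avoiding 15 in any single one — so 2353 is tight.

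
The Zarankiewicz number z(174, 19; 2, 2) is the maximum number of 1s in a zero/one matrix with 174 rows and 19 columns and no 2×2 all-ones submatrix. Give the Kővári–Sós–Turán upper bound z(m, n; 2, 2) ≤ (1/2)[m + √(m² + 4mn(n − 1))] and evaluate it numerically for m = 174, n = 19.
z(174, 19; 2, 2) ≤ (1/2)[174 + √(174² + 4·174·19·18)] = (1/2)[174 + √268308] = 345.9923

Kővári–Sós–Turán: let r_1, ..., r_174 be the row sums and z = Σ r_i the total number of 1s. Each pair of columns can share at most one row with both entries 1 (else a 2×2 all-ones block appears), so Σ_i C(r_i, 2) ≤ C(19, 2) = 171. By convexity Σ_i C(r_i, 2) ≥ 174·C(z/174, 2) = z(z − 174)/(2·174), giving z² − 174z − 174·19·18 ≤ 0 and hence z ≤ (1/2)[174 + √(30276 + 4·59508)] = (1/2)[174 + √268308] ≈ (1/2)(174 + 517.9846) = 345.9923.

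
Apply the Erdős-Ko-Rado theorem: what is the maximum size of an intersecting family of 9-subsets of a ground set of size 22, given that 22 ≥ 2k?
max |F| = C(21, 8) = 203490

Erdős-Ko-Rado (1961): when n ≥ 2k, max |F| = C(n−1, k−1). The bound is attained by the star {A : i ∈ A} for any fixed i ∈ [n]. Here C(22−1, 9−1) = C(21, 8) = 203490.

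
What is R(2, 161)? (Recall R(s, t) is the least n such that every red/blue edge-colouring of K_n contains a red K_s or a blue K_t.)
R(2, 161) = 161

R(2, k) = k for all k ≥ 2: in a 2-colouring of K_k, either some edge is red (a red K_2) or all edges are blue (a blue K_k). And K_{160} coloured all-blue has no blue K_161, so R(2, 161) > 160. Hence R(2, 161) = 161.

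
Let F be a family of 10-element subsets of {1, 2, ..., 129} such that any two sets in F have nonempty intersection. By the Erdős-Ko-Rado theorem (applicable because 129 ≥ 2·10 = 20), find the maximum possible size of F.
max |F| = C(128, 9) = 19062702032000

The Erdős-Ko-Rado theorem states: for n ≥ 2k, an intersecting family of k-subsets of an n-element set has size at most C(n − 1, k − 1), with equality for 'star' families {A ⊆ [n] : |A| = k, i ∈ A} (fix an element i). For n = 129, k = 10: C(128, 9) = 19062702032000.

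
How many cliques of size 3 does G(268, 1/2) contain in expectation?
E[# K_3] = C(268, 3) · (1/2)^C(3, 2) = 3172316 / 2^3 = 793079/2 = 396539.5

For each 3-subset S of vertices (there are C(268, 3) = 3172316 such S), let X_S = 1 if S induces a K_3 (all C(3, 2) = 3 edges present). Then P(X_S = 1) = (1/2)^3 = 1/8. By linearity of expectation, E[# K_3] = C(268, 3) · (1/2)^3 = 3172316 / 8 = 793079/2 = 396539.5.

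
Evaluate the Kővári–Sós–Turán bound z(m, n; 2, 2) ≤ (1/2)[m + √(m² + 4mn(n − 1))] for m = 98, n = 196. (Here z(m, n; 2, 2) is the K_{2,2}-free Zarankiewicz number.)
z(98, 196; 2, 2) ≤ (1/2)[98 + √(98² + 4·98·196·195)] = (1/2)[98 + √14991844] = 1984.9651

Kővári–Sós–Turán: let r_1, ..., r_98 be the row sums and z = Σ r_i the total number of 1s. Each pair of columns can share at most one row with both entries 1 (else a 2×2 all-ones block appears), so Σ_i C(r_i, 2) ≤ C(196, 2) = 19110. By convexity Σ_i C(r_i, 2) ≥ 98·C(z/98, 2) = z(z − 98)/(2·98), giving z² − 98z − 98·196·195 ≤ 0 and hence z ≤ (1/2)[98 + √(9604 + 4·3745560)] = (1/2)[98 + √14991844] ≈ (1/2)(98 + 3871.9303) = 1984.9651.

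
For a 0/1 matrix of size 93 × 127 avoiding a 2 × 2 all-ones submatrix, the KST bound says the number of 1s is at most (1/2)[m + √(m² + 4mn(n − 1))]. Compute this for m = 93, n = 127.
z(93, 127; 2, 2) ≤ (1/2)[93 + √(93² + 4·93·127·126)] = (1/2)[93 + √5961393] = 1267.2982

Kővári–Sós–Turán: let r_1, ..., r_93 be the row sums and z = Σ r_i the total number of 1s. Each pair of columns can share at most one row with both entries 1 (else a 2×2 all-ones block appears), so Σ_i C(r_i, 2) ≤ C(127, 2) = 8001. By convexity Σ_i C(r_i, 2) ≥ 93·C(z/93, 2) = z(z − 93)/(2·93), giving z² − 93z − 93·127·126 ≤ 0 and hence z ≤ (1/2)[93 + √(8649 + 4·1488186)] = (1/2)[93 + √5961393] ≈ (1/2)(93 + 2441.5964) = 1267.2982.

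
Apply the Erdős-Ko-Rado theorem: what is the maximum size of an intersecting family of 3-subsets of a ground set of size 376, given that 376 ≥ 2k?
max |F| = C(375, 2) = 70125

The Erdős-Ko-Rado theorem states: for n ≥ 2k, an intersecting family of k-subsets of an n-element set has size at most C(n − 1, k − 1), with equality for 'star' families {A ⊆ [n] : |A| = k, i ∈ A} (fix an element i). For n = 376, k = 3: C(375, 2) = 70125.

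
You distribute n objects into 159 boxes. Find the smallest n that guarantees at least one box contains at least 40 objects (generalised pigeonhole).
n = (40 − 1)·159 + 1 = 6202

By the generalised pigeonhole principle, to guarantee some box contains ≥ r objects we need more than (r − 1) · k objects total. Threshold: n = (r − 1) · k + 1. With r = 40 and k = 159: n = 39 · 159 + 1 = 6201 + 1 = 6202. For n = 6201 = 39 · 159, we can put exactly 39 objects in every box, avoiding 40 in any single one — so 6202 is tight.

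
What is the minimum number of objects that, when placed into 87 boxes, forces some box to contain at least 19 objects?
n = (19 − 1)·87 + 1 = 1567

By the generalised pigeonhole principle, to guarantee some box contains ≥ r objects we need more than (r − 1) · k objects total. Threshold: n = (r − 1) · k + 1. With r = 19 and k = 87: n = 18 · 87 + 1 = 1566 + 1 = 1567. For n = 1566 = 18 · 87, we can put exactly 18 objects in every box, avoiding 19 in any single one — so 1567 is tight.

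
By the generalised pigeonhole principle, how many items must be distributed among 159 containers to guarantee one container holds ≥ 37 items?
n = (37 − 1)·159 + 1 = 5725

By the generalised pigeonhole principle, to guarantee some box contains ≥ r objects we need more than (r − 1) · k objects total. Threshold: n = (r − 1) · k + 1. With r = 37 and k = 159: n = 36 · 159 + 1 = 5724 + 1 = 5725. For n = 5724 = 36 · 159, we can put exactly 36 objects in every box, avoiding 37 in any single one — so 5725 is tight.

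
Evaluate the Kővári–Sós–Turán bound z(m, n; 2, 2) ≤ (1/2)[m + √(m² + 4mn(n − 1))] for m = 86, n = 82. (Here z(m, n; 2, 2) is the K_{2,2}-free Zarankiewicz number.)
z(86, 82; 2, 2) ≤ (1/2)[86 + √(86² + 4·86·82·81)] = (1/2)[86 + √2292244] = 800.0079

Kővári–Sós–Turán: let r_1, ..., r_86 be the row sums and z = Σ r_i the total number of 1s. Each pair of columns can share at most one row with both entries 1 (else a 2×2 all-ones block appears), so Σ_i C(r_i, 2) ≤ C(82, 2) = 3321. By convexity Σ_i C(r_i, 2) ≥ 86·C(z/86, 2) = z(z − 86)/(2·86), giving z² − 86z − 86·82·81 ≤ 0 and hence z ≤ (1/2)[86 + √(7396 + 4·571212)] = (1/2)[86 + √2292244] ≈ (1/2)(86 + 1514.0159) = 800.0079.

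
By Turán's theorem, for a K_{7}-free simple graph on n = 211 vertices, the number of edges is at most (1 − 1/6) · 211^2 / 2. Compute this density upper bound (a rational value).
Turán density bound = (5/6) · 211^2/2 = 222605/12 ≈ 18550.4167

Turán's theorem: ex(n, K_{r+1}) is achieved by the complete r-partite Turán graph T(n, r) with parts as balanced as possible, and is at most (1 − 1/r) · n^2/2. For r = 6, n = 211: the density bound is (5/6) · 44521/2 = 222605/12 ≈ 18550.4167. The integer-valued extremum is e(T(211, 6)) = 18550, which is strictly less than the density bound 222605/12 since 6 ∤ 211 (the parts of T(211, 6) cannot all be equal).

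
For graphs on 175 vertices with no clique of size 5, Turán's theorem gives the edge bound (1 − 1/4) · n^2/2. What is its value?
Turán density bound = (3/4) · 175^2/2 = 91875/8 ≈ 11484.375

Turán's theorem: ex(n, K_{r+1}) is achieved by the complete r-partite Turán graph T(n, r) with parts as balanced as possible, and is at most (1 − 1/r) · n^2/2. For r = 4, n = 175: the density bound is (3/4) · 30625/2 = 91875/8 ≈ 11484.375. The integer-valued extremum is e(T(175, 4)) = 11484, which is strictly less than the density bound 91875/8 since 4 ∤ 175 (the parts of T(175, 4) cannot all be equal).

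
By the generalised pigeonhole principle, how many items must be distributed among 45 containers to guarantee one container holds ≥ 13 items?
n = (13 − 1)·45 + 1 = 541

By the generalised pigeonhole principle, to guarantee some box contains ≥ r objects we need more than (r − 1) · k objects total. Threshold: n = (r − 1) · k + 1. With r = 13 and k = 45: n = 12 · 45 + 1 = 540 + 1 = 541. For n = 540 = 12 · 45, we can put exactly 12 objects in every box, avoiding 13 in any single one — so 541 is tight.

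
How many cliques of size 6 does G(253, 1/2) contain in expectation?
E[# K_6] = C(253, 6) · (1/2)^C(6, 2) = 343125759900 / 2^15 = 85781439975/8192 ≈ 10471367.184448

For each 6-subset S of vertices (there are C(253, 6) = 343125759900 such S), let X_S = 1 if S induces a K_6 (all C(6, 2) = 15 edges present). Then P(X_S = 1) = (1/2)^15 = 1/32768. By linearity of expectation, E[# K_6] = C(253, 6) · (1/2)^15 = 343125759900 / 32768 = 85781439975/8192 ≈ 10471367.184448.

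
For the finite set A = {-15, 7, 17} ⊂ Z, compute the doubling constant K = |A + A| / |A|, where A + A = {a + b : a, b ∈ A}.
K = |A + A| / |A| = 6/3 = 2

Enumerate A + A = {a + b : a, b ∈ A}. With |A| = 3, there are |A|^2 = 9 ordered sum pairs; collecting distinct values, A + A = {-30, -8, 2, 14, 24, 34}, so |A + A| = 6. Thus K = 6/3 = 2. For comparison, the minimum possible |A + A| over all 3-element sets is 2·3 − 1 = 5 (so min K = 5/3), attained only by arithmetic progressions.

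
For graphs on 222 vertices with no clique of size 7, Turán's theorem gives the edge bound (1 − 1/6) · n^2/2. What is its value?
Turán density bound = (5/6) · 222^2/2 = 20535

Turán's theorem: ex(n, K_{r+1}) is achieved by the complete r-partite Turán graph T(n, r) with parts as balanced as possible, and is at most (1 − 1/r) · n^2/2. For r = 6, n = 222: the density bound is (5/6) · 49284/2 = 20535. Since 6 ∣ 222, the Turán graph T(222, 6) has parts of equal size 37, and its edge count e(T(222, 6)) = 20535 attains the density bound exactly.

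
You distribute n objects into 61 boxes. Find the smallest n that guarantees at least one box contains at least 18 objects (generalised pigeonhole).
n = (18 − 1)·61 + 1 = 1038

By the generalised pigeonhole principle, to guarantee some box contains ≥ r objects we need more than (r − 1) · k objects total. Threshold: n = (r − 1) · k + 1. With r = 18 and k = 61: n = 17 · 61 + 1 = 1037 + 1 = 1038. For n = 1037 = 17 · 61, we can put exactly 17 objects in every box, avoiding 18 in any single one — so 1038 is tight.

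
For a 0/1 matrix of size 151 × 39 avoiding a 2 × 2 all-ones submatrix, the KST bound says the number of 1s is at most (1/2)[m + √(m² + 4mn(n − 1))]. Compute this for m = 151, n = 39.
z(151, 39; 2, 2) ≤ (1/2)[151 + √(151² + 4·151·39·38)] = (1/2)[151 + √917929] = 554.5431

Kővári–Sós–Turán: let r_1, ..., r_151 be the row sums and z = Σ r_i the total number of 1s. Each pair of columns can share at most one row with both entries 1 (else a 2×2 all-ones block appears), so Σ_i C(r_i, 2) ≤ C(39, 2) = 741. By convexity Σ_i C(r_i, 2) ≥ 151·C(z/151, 2) = z(z − 151)/(2·151), giving z² − 151z − 151·39·38 ≤ 0 and hence z ≤ (1/2)[151 + √(22801 + 4·223782)] = (1/2)[151 + √917929] ≈ (1/2)(151 + 958.0861) = 554.5431.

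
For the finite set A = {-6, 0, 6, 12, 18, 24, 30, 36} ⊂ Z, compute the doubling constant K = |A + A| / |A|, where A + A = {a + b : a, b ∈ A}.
K = |A + A| / |A| = 15/8

Enumerate A + A = {a + b : a, b ∈ A}. With |A| = 8, there are |A|^2 = 64 ordered sum pairs; collecting distinct values, A + A = {-12, -6, 0, 6, 12, 18, 24, 30, 36, 42, 48, 54, 60, 66, 72}, so |A + A| = 15. Thus K = 15/8. Here |A + A| = 2|A| − 1 = 15, the minimum possible — so K = 15/8 is minimal, which holds iff A is an arithmetic progression.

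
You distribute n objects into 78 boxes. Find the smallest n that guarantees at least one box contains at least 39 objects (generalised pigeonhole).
n = (39 − 1)·78 + 1 = 2965

By the generalised pigeonhole principle, to guarantee some box contains ≥ r objects we need more than (r − 1) · k objects total. Threshold: n = (r − 1) · k + 1. With r = 39 and k = 78: n = 38 · 78 + 1 = 2964 + 1 = 2965. For n = 2964 = 38 · 78, we can put exactly 38 objects in every box, avoiding 39 in any single one — so 2965 is tight.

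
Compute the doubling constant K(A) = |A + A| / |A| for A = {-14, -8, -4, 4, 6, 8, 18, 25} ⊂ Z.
K = |A + A| / |A| = 30/8 = 15/4

Enumerate A + A = {a + b : a, b ∈ A}. With |A| = 8, there are |A|^2 = 64 ordered sum pairs; collecting distinct values, A + A = {-28, -22, -18, -16, -12, -10, -8, -6, -4, -2, 0, 2, 4, 8, 10, 11, 12, 14, 16, 17, 21, 22, 24, 26, 29, 31, 33, 36, 43, 50}, so |A + A| = 30. Thus K = 30/8 = 15/4. For comparison, the minimum possible |A + A| over all 8-element sets is 2·8 − 1 = 15 (so min K = 15/8), attained only by arithmetic progressions.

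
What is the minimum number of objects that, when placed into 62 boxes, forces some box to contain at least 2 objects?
n = (2 − 1)·62 + 1 = 63

By the generalised pigeonhole principle, to guarantee some box contains ≥ r objects we need more than (r − 1) · k objects total. Threshold: n = (r − 1) · k + 1. With r = 2 and k = 62: n = 1 · 62 + 1 = 62 + 1 = 63. For n = 62 = 1 · 62, we can put exactly 1 objects in every box, avoiding 2 in any single one — so 63 is tight.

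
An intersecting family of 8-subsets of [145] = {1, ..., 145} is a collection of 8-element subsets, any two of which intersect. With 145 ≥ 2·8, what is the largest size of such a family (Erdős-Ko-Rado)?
max |F| = C(144, 7) = 219683466288

The Erdős-Ko-Rado theorem states: for n ≥ 2k, an intersecting family of k-subsets of an n-element set has size at most C(n − 1, k − 1), with equality for 'star' families {A ⊆ [n] : |A| = k, i ∈ A} (fix an element i). For n = 145, k = 8: C(144, 7) = 219683466288.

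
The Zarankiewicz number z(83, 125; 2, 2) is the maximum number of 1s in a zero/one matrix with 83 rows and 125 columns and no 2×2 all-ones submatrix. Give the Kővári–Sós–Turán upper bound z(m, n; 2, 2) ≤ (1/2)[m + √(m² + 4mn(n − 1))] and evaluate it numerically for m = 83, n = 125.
z(83, 125; 2, 2) ≤ (1/2)[83 + √(83² + 4·83·125·124)] = (1/2)[83 + √5152889] = 1176.4988

Kővári–Sós–Turán: let r_1, ..., r_83 be the row sums and z = Σ r_i the total number of 1s. Each pair of columns can share at most one row with both entries 1 (else a 2×2 all-ones block appears), so Σ_i C(r_i, 2) ≤ C(125, 2) = 7750. By convexity Σ_i C(r_i, 2) ≥ 83·C(z/83, 2) = z(z − 83)/(2·83), giving z² − 83z − 83·125·124 ≤ 0 and hence z ≤ (1/2)[83 + √(6889 + 4·1286500)] = (1/2)[83 + √5152889] ≈ (1/2)(83 + 2269.9976) = 1176.4988.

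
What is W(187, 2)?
W(187, 2) = 187 + 1 = 188

A 2-term AP is any pair of integers, so a monochromatic 2-AP exists iff some colour is used at least twice. With 187 colours, the colouring i ↦ i on {1, ..., 187} uses each colour once, avoiding any monochromatic pair, so W(187, 2) > 187. For {1, ..., 188}, pigeonhole forces two integers of the same colour, which form a monochromatic 2-AP. Hence W(187, 2) = 188.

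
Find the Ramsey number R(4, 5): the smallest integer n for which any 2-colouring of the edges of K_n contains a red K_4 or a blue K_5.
R(4, 5) = 25

Lower bound: an explicit 2-colouring of K_{24} (typically a Paley-type or other structured construction) avoids a red K_4 and a blue K_5, showing R(4, 5) > 24.
Upper bound: the simple Erdős–Szekeres recurrence only gives R(4, 5) ≤ 32; the tight bound R(4, 5) ≤ 25 requires a sharper case analysis (or computer search) of 2-colourings of K_{25}.
Hence R(4, 5) = 25.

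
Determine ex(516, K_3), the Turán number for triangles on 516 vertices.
ex(516, K_3) = ⌊516^2/4⌋ = 66564

Mantel (1907): a triangle-free graph on n vertices has at most ⌊n^2/4⌋ edges, with equality for the complete bipartite graph K_{⌊n/2⌋, ⌈n/2⌉}. For n = 516: ⌊516^2/4⌋ = ⌊266256/4⌋ = 66564. The extremal graph is K_{258, 258}, which has 258·258 = 66564 edges.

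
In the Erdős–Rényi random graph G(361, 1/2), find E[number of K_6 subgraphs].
E[# K_6] = C(361, 6) · (1/2)^C(6, 2) = 2948308303332 / 2^15 = 737077075833/8192 ≈ 89975228.983521

For each 6-subset S of vertices (there are C(361, 6) = 2948308303332 such S), let X_S = 1 if S induces a K_6 (all C(6, 2) = 15 edges present). Then P(X_S = 1) = (1/2)^15 = 1/32768. By linearity of expectation, E[# K_6] = C(361, 6) · (1/2)^15 = 2948308303332 / 32768 = 737077075833/8192 ≈ 89975228.983521.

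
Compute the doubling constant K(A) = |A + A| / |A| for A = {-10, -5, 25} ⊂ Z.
K = |A + A| / |A| = 6/3 = 2

Enumerate A + A = {a + b : a, b ∈ A}. With |A| = 3, there are |A|^2 = 9 ordered sum pairs; collecting distinct values, A + A = {-20, -15, -10, 15, 20, 50}, so |A + A| = 6. Thus K = 6/3 = 2. For comparison, the minimum possible |A + A| over all 3-element sets is 2·3 − 1 = 5 (so min K = 5/3), attained only by arithmetic progressions.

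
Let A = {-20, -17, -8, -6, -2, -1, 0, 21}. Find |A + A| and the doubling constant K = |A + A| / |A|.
K = |A + A| / |A| = 34/8 = 17/4

Enumerate A + A = {a + b : a, b ∈ A}. With |A| = 8, there are |A|^2 = 64 ordered sum pairs; collecting distinct values, A + A = {-40, -37, -34, -28, -26, -25, -23, -22, -21, -20, -19, -18, -17, -16, -14, -12, -10, -9, -8, -7, -6, -4, -3, -2, -1, 0, 1, 4, 13, 15, 19, 20, 21, 42}, so |A + A| = 34. Thus K = 34/8 = 17/4. For comparison, the minimum possible |A + A| over all 8-element sets is 2·8 − 1 = 15 (so min K = 15/8), attained only by arithmetic progressions.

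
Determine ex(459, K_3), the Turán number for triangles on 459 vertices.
ex(459, K_3) = ⌊459^2/4⌋ = 52670

Mantel (1907): a triangle-free graph on n vertices has at most ⌊n^2/4⌋ edges, with equality for the complete bipartite graph K_{⌊n/2⌋, ⌈n/2⌉}. For n = 459: ⌊459^2/4⌋ = ⌊210681/4⌋ = 52670. The extremal graph is K_{229, 230}, which has 229·230 = 52670 edges.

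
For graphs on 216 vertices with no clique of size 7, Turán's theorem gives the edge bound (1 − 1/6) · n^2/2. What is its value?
Turán density bound = (5/6) · 216^2/2 = 19440

Turán's theorem: ex(n, K_{r+1}) is achieved by the complete r-partite Turán graph T(n, r) with parts as balanced as possible, and is at most (1 − 1/r) · n^2/2. For r = 6, n = 216: the density bound is (5/6) · 46656/2 = 19440. Since 6 ∣ 216, the Turán graph T(216, 6) has parts of equal size 36, and its edge count e(T(216, 6)) = 19440 attains the density bound exactly.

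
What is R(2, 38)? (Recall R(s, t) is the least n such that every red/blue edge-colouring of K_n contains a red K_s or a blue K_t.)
R(2, 38) = 38

R(2, k) = k for all k ≥ 2: in a 2-colouring of K_k, either some edge is red (a red K_2) or all edges are blue (a blue K_k). And K_{37} coloured all-blue has no blue K_38, so R(2, 38) > 37. Hence R(2, 38) = 38.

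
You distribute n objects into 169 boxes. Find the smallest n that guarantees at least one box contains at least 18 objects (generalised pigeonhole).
n = (18 − 1)·169 + 1 = 2874

By the generalised pigeonhole principle, to guarantee some box contains ≥ r objects we need more than (r − 1) · k objects total. Threshold: n = (r − 1) · k + 1. With r = 18 and k = 169: n = 17 · 169 + 1 = 2873 + 1 = 2874. For n = 2873 = 17 · 169, we can put exactly 17 objects in every box, avoiding 18 in any single one — so 2874 is tight.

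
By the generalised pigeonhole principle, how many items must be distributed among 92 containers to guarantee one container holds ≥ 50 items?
n = (50 − 1)·92 + 1 = 4509

By the generalised pigeonhole principle, to guarantee some box contains ≥ r objects we need more than (r − 1) · k objects total. Threshold: n = (r − 1) · k + 1. With r = 50 and k = 92: n = 49 · 92 + 1 = 4508 + 1 = 4509. For n = 4508 = 49 · 92, we can put exactly 49 objects in every box, avoiding 50 in any single one — so 4509 is tight.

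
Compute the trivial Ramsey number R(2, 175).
R(2, 175) = 175

R(2, k) = k for all k ≥ 2: in a 2-colouring of K_k, either some edge is red (a red K_2) or all edges are blue (a blue K_k). And K_{174} coloured all-blue has no blue K_175, so R(2, 175) > 174. Hence R(2, 175) = 175.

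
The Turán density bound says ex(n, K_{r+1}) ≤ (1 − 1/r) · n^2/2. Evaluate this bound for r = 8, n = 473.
Turán density bound = (7/8) · 473^2/2 = 1566103/16 ≈ 97881.4375

Turán's theorem: ex(n, K_{r+1}) is achieved by the complete r-partite Turán graph T(n, r) with parts as balanced as possible, and is at most (1 − 1/r) · n^2/2. For r = 8, n = 473: the density bound is (7/8) · 223729/2 = 1566103/16 ≈ 97881.4375. The integer-valued extremum is e(T(473, 8)) = 97881, which is strictly less than the density bound 1566103/16 since 8 ∤ 473 (the parts of T(473, 8) cannot all be equal).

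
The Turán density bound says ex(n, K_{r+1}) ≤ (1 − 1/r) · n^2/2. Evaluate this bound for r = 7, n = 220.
Turán density bound = (6/7) · 220^2/2 = 145200/7 ≈ 20742.8571

Turán's theorem: ex(n, K_{r+1}) is achieved by the complete r-partite Turán graph T(n, r) with parts as balanced as possible, and is at most (1 − 1/r) · n^2/2. For r = 7, n = 220: the density bound is (6/7) · 48400/2 = 145200/7 ≈ 20742.8571. The integer-valued extremum is e(T(220, 7)) = 20742, which is strictly less than the density bound 145200/7 since 7 ∤ 220 (the parts of T(220, 7) cannot all be equal).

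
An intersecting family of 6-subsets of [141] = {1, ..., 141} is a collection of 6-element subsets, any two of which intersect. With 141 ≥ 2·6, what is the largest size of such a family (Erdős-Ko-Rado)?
max |F| = C(140, 5) = 416965528

Erdős-Ko-Rado (1961): when n ≥ 2k, max |F| = C(n−1, k−1). The bound is attained by the star {A : i ∈ A} for any fixed i ∈ [n]. Here C(141−1, 6−1) = C(140, 5) = 416965528.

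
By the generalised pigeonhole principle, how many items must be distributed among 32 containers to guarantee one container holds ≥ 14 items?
n = (14 − 1)·32 + 1 = 417

By the generalised pigeonhole principle, to guarantee some box contains ≥ r objects we need more than (r − 1) · k objects total. Threshold: n = (r − 1) · k + 1. With r = 14 and k = 32: n = 13 · 32 + 1 = 416 + 1 = 417. For n = 416 = 13 · 32, we can put exactly 13 objects in every box, avoiding 14 in any single one — so 417 is tight.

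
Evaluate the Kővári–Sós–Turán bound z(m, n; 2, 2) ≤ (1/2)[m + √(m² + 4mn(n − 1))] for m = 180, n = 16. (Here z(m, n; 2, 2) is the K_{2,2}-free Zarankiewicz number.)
z(180, 16; 2, 2) ≤ (1/2)[180 + √(180² + 4·180·16·15)] = (1/2)[180 + √205200] = 316.495

Kővári–Sós–Turán: let r_1, ..., r_180 be the row sums and z = Σ r_i the total number of 1s. Each pair of columns can share at most one row with both entries 1 (else a 2×2 all-ones block appears), so Σ_i C(r_i, 2) ≤ C(16, 2) = 120. By convexity Σ_i C(r_i, 2) ≥ 180·C(z/180, 2) = z(z − 180)/(2·180), giving z² − 180z − 180·16·15 ≤ 0 and hence z ≤ (1/2)[180 + √(32400 + 4·43200)] = (1/2)[180 + √205200] ≈ (1/2)(180 + 452.9901) = 316.495.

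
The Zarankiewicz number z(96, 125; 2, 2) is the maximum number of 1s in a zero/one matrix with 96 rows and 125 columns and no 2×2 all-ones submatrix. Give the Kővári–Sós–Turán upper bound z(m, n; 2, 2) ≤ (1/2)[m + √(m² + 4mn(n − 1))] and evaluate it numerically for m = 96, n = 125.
z(96, 125; 2, 2) ≤ (1/2)[96 + √(96² + 4·96·125·124)] = (1/2)[96 + √5961216] = 1268.7801

Kővári–Sós–Turán: let r_1, ..., r_96 be the row sums and z = Σ r_i the total number of 1s. Each pair of columns can share at most one row with both entries 1 (else a 2×2 all-ones block appears), so Σ_i C(r_i, 2) ≤ C(125, 2) = 7750. By convexity Σ_i C(r_i, 2) ≥ 96·C(z/96, 2) = z(z − 96)/(2·96), giving z² − 96z − 96·125·124 ≤ 0 and hence z ≤ (1/2)[96 + √(9216 + 4·1488000)] = (1/2)[96 + √5961216] ≈ (1/2)(96 + 2441.5602) = 1268.7801.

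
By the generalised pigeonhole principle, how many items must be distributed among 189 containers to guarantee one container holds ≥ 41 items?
n = (41 − 1)·189 + 1 = 7561

By the generalised pigeonhole principle, to guarantee some box contains ≥ r objects we need more than (r − 1) · k objects total. Threshold: n = (r − 1) · k + 1. With r = 41 and k = 189: n = 40 · 189 + 1 = 7560 + 1 = 7561. For n = 7560 = 40 · 189, we can put exactly 40 objects in every box, avoiding 41 in any single one — so 7561 is tight.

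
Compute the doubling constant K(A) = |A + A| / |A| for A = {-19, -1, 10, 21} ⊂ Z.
K = |A + A| / |A| = 9/4

Enumerate A + A = {a + b : a, b ∈ A}. With |A| = 4, there are |A|^2 = 16 ordered sum pairs; collecting distinct values, A + A = {-38, -20, -9, -2, 2, 9, 20, 31, 42}, so |A + A| = 9. Thus K = 9/4. For comparison, the minimum possible |A + A| over all 4-element sets is 2·4 − 1 = 7 (so min K = 7/4), attained only by arithmetic progressions.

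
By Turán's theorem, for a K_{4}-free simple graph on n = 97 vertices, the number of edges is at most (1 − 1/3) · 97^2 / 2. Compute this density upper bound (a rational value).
Turán density bound = (2/3) · 97^2/2 = 9409/3 ≈ 3136.3333

Turán's theorem: ex(n, K_{r+1}) is achieved by the complete r-partite Turán graph T(n, r) with parts as balanced as possible, and is at most (1 − 1/r) · n^2/2. For r = 3, n = 97: the density bound is (2/3) · 9409/2 = 9409/3 ≈ 3136.3333. The integer-valued extremum is e(T(97, 3)) = 3136, which is strictly less than the density bound 9409/3 since 3 ∤ 97 (the parts of T(97, 3) cannot all be equal).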